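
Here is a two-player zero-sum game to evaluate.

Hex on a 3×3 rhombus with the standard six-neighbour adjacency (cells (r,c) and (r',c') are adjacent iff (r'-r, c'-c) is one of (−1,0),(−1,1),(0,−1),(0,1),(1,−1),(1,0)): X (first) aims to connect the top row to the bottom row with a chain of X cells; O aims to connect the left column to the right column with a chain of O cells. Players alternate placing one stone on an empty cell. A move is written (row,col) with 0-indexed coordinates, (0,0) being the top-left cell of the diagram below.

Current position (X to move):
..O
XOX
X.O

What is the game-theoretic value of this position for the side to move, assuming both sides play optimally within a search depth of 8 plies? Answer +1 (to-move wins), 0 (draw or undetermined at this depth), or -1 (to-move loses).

ply 1, X at ..O/XOX/X.O | (0,0)=+1→X.O/XOX/X.O*; (0,1)=+1→.XO/XOX/X.O; (2,1)=+1→..O/XOX/XXO
ply 2: X.O/XOX/X.O is terminal -1 (O); from ..O/XOX/X.O depth 8

value(..O/XOX/X.O, X) = +1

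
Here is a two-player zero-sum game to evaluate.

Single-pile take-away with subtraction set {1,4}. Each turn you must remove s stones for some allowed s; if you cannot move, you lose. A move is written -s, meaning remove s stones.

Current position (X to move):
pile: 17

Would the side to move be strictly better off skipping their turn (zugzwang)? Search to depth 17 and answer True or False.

p1 X@[17]: -1[16]-1* -4[13]-1
p2 O@[16]: -1[15]+1* -4[12]+1
p3 X@[15]: -1[14]-1* -4[11]-1
p4 O@[14]: -1[13]-1 -4[10]+1*
p5 X@[10]: -1[9]-1* -4[6]-1
p6 O@[9]: -1[8]-1 -4[5]+1*
p7 X@[5]: -1[4]-1* -4[1]-1
p8 O@[4]: -1[3]-1 -4[0]+1*
p9 X@[0] terminal -1; root [17] d17
pass branch (O moves first from the same position):
  | p1 O@[17]: -1[16]-1* -4[13]-1
  | p2 X@[16]: -1[15]+1* -4[12]+1
  | p3 O@[15]: -1[14]-1* -4[11]-1
  | p4 X@[14]: -1[13]-1 -4[10]+1*
  | p5 O@[10]: -1[9]-1* -4[6]-1
  | p6 X@[9]: -1[8]-1 -4[5]+1*
  | p7 O@[5]: -1[4]-1* -4[1]-1
  | p8 X@[4]: -1[3]-1 -4[0]+1*
  | p9 O@[0] terminal -1; root [17] d17
X moving scores -1; X passing scores +1

zugzwang(17, X) = True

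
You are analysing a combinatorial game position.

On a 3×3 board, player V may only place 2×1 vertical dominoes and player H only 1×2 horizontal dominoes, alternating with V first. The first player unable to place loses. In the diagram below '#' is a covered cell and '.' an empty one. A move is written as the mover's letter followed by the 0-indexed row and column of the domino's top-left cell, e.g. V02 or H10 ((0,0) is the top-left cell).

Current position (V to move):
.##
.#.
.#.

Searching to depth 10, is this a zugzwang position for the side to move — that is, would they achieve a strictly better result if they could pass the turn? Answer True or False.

zugzwang(.##/.#./.#., V) = False

p1 V@[.##/.#./.#.]: V00[###/##./.#.]+1* V10[.##/##./##.]+1 V12[.##/.##/.##]+1
p2 H@[###/##./.#.] terminal -1; root [.##/.#./.#.] d10
suppose V passes — search the same position with H to move:
pass> p1 H@[.##/.#./.#.] terminal -1; root [.##/.#./.#.] d10
for V: play +1, pass +1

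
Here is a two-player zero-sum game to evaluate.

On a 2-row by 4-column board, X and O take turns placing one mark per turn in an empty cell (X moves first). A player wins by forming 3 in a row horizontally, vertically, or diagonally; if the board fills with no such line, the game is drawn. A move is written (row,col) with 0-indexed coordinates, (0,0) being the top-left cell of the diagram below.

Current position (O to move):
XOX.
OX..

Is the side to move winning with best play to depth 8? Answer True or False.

ply 1, O at XOX./OX.. | (0,3)=+0→XOXO/OX..*; (1,2)=+0→XOX./OXO.; (1,3)=+0→XOX./OX.O
ply 2, X at XOXO/OX.. | (1,2)=+0→XOXO/OXX.*; (1,3)=+0→XOXO/OX.X
ply 3, O at XOXO/OXX. | (1,3)=+0→XOXO/OXXO*
ply 4: XOXO/OXXO is terminal +0 (X); from XOX./OX.. depth 8

O winning at [XOX./OX..]: False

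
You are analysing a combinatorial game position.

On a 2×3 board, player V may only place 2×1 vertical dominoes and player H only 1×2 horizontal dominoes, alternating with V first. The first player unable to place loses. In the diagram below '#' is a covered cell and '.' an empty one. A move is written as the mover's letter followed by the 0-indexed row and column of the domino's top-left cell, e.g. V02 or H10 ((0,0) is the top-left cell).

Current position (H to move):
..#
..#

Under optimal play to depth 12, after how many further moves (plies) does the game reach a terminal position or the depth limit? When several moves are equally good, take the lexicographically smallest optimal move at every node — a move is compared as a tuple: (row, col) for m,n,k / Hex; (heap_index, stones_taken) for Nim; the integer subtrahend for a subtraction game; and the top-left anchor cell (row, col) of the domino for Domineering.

PV length from [..#/..#]: 1 ply

[..#/..#] H move#1: H00:+1/###/..#*, H10:+1/..#/###
[###/..#] end (terminal -1, V#2); searched ..#/..# to 12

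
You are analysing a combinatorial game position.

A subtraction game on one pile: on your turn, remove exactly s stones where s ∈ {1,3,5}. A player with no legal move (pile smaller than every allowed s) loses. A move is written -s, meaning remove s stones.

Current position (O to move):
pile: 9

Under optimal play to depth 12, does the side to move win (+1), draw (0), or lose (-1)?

[9] O move#1: -1:+1/8*, -3:+1/6, -5:+1/4
[8] X move#2: -1:-1/7*, -3:-1/5, -5:-1/3
[7] O move#3: -1:+1/6*, -3:+1/4, -5:+1/2
[6] X move#4: -1:-1/5*, -3:-1/3, -5:-1/1
[5] O move#5: -1:+1/4*, -3:+1/2, -5:+1/0
[4] X move#6: -1:-1/3*, -3:-1/1
[3] O move#7: -1:+1/2*, -3:+1/0
[2] X move#8: -1:-1/1*
[1] O move#9: -1:+1/0*
[0] end (terminal -1, X#10); searched 9 to 12

value(9, O) = +1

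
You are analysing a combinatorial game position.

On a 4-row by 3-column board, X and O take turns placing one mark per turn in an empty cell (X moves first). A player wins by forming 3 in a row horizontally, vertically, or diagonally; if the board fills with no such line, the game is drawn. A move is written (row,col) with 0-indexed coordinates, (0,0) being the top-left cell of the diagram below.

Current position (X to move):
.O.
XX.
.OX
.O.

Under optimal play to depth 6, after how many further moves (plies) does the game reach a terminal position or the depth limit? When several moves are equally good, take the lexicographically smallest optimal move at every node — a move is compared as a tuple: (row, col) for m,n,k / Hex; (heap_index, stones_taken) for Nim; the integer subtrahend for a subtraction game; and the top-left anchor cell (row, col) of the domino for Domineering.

p1 X@[.O./XX./.OX/.O.]: (0,0)[XO./XX./.OX/.O.]+1* (0,2)[.OX/XX./.OX/.O.]+1 (1,2)[.O./XXX/.OX/.O.]+1 (2,0)[.O./XX./XOX/.O.]+1 (3,0)[.O./XX./.OX/XO.]+1 (3,2)[.O./XX./.OX/.OX]+1
p2 O@[XO./XX./.OX/.O.] terminal -1; root [.O./XX./.OX/.O.] d6

PV length from [.O./XX./.OX/.O.]: 1 ply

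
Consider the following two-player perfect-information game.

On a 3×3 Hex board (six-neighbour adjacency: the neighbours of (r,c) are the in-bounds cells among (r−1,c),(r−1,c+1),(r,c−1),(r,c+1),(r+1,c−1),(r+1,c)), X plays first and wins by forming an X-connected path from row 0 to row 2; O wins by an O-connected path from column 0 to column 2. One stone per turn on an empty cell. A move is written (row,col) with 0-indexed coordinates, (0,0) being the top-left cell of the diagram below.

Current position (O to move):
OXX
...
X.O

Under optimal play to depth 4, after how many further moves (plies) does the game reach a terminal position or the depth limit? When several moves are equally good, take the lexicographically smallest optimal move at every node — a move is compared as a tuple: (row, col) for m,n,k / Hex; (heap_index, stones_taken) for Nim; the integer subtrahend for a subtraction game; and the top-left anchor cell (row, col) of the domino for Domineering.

p1 O@[OXX/.../X.O]: (1,0)[OXX/O../X.O]-1* (1,1)[OXX/.O./X.O]-1 (1,2)[OXX/..O/X.O]-1 (2,1)[OXX/.../XOO]-1
p2 X@[OXX/O../X.O]: (1,1)[OXX/OX./X.O]+1* (1,2)[OXX/O.X/X.O]+1 (2,1)[OXX/O../XXO]+1
p3 O@[OXX/OX./X.O] terminal -1; root [OXX/.../X.O] d4

PV length from [OXX/.../X.O]: 2 plies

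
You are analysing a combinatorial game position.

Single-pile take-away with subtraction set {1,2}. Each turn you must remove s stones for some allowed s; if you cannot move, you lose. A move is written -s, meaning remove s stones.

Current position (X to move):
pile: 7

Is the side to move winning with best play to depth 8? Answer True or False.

ply 1, X at 7 | -1=+1→6*; -2=-1→5
ply 2, O at 6 | -1=-1→5*; -2=-1→4
ply 3, X at 5 | -1=-1→4; -2=+1→3*
ply 4, O at 3 | -1=-1→2*; -2=-1→1
ply 5, X at 2 | -1=-1→1; -2=+1→0*
ply 6: 0 is terminal -1 (O); from 7 depth 8

X winning at [7]: True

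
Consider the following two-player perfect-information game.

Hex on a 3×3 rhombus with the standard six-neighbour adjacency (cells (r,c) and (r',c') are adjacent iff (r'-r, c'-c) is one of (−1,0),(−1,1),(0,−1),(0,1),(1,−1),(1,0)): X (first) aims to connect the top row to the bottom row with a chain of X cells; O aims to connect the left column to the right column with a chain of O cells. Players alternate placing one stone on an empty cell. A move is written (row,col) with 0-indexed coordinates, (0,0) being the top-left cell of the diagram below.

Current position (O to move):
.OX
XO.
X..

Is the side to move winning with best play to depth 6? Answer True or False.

ply 1, O at .OX/XO./X.. | (0,0)=-1→OOX/XO./X..*; (1,2)=-1→.OX/XOO/X..; (2,1)=-1→.OX/XO./XO.; (2,2)=-1→.OX/XO./X.O
ply 2, X at OOX/XO./X.. | (1,2)=+1→OOX/XOX/X..*; (2,1)=-1→OOX/XO./XX.; (2,2)=-1→OOX/XO./X.X
ply 3, O at OOX/XOX/X.. | (2,1)=-1→OOX/XOX/XO.*; (2,2)=-1→OOX/XOX/X.O
ply 4, X at OOX/XOX/XO. | (2,2)=+1→OOX/XOX/XOX*
ply 5: OOX/XOX/XOX is terminal -1 (O); from .OX/XO./X.. depth 6

O winning at [.OX/XO./X..]: False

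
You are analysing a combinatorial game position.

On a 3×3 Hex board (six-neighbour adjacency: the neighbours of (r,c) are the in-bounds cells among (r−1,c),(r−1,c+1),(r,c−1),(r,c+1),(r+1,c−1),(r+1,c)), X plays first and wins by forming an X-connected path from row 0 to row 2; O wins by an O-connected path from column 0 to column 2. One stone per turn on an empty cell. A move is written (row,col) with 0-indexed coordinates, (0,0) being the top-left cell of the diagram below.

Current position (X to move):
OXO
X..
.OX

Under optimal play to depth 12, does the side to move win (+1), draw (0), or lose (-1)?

value(OXO/X../.OX, X) = +1

ply 1, X at OXO/X../.OX | (1,1)=+1→OXO/XX./.OX*; (1,2)=+1→OXO/X.X/.OX; (2,0)=+1→OXO/X../XOX
ply 2, O at OXO/XX./.OX | (1,2)=-1→OXO/XXO/.OX*; (2,0)=-1→OXO/XX./OOX
ply 3, X at OXO/XXO/.OX | (2,0)=+1→OXO/XXO/XOX*
ply 4: OXO/XXO/XOX is terminal -1 (O); from OXO/X../.OX depth 12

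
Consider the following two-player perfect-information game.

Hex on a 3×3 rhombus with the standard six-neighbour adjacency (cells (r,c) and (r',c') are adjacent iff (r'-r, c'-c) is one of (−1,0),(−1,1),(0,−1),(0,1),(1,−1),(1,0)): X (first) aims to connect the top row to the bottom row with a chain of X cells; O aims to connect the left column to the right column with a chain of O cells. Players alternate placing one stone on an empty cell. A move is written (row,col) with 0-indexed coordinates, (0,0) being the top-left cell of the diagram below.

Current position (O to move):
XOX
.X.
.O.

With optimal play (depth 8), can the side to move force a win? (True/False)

O winning at [XOX/.X./.O.]: True

ply 1, O at XOX/.X./.O. | (1,0)=-1→XOX/OX./.O.; (1,2)=-1→XOX/.XO/.O.; (2,0)=+1→XOX/.X./OO.*; (2,2)=-1→XOX/.X./.OO
ply 2, X at XOX/.X./OO. | (1,0)=-1→XOX/XX./OO.*; (1,2)=-1→XOX/.XX/OO.; (2,2)=-1→XOX/.X./OOX
ply 3, O at XOX/XX./OO. | (1,2)=+1→XOX/XXO/OO.*; (2,2)=+1→XOX/XX./OOO
ply 4: XOX/XXO/OO. is terminal -1 (X); from XOX/.X./.O. depth 8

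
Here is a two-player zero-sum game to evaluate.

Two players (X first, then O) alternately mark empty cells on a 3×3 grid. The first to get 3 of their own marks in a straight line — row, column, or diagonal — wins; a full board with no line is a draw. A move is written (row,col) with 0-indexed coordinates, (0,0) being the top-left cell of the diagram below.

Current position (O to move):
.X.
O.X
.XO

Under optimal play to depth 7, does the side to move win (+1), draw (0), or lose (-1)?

value(.X./O.X/.XO, O) = 0

[.X./O.X/.XO] O move#1: (0,0):-1/OX./O.X/.XO, (0,2):-1/.XO/O.X/.XO, (1,1):+0/.X./OOX/.XO*, (2,0):-1/.X./O.X/OXO
[.X./OOX/.XO] X move#2: (0,0):+0/XX./OOX/.XO*, (0,2):-1/.XX/OOX/.XO, (2,0):-1/.X./OOX/XXO
[XX./OOX/.XO] O move#3: (0,2):+0/XXO/OOX/.XO*, (2,0):-1/XX./OOX/OXO
[XXO/OOX/.XO] X move#4: (2,0):+0/XXO/OOX/XXO*
[XXO/OOX/XXO] end (terminal +0, O#5); searched .X./O.X/.XO to 7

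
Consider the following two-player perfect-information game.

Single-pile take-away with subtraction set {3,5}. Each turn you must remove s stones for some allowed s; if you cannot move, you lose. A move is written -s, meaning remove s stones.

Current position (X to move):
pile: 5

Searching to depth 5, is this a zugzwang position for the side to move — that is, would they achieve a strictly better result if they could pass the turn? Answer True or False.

zugzwang(5, X) = False

p1 X@[5]: -3[2]+1* -5[0]+1
p2 O@[2] terminal -1; root [5] d5
if X skipped the turn, O would face:
~ p1 O@[5]: -3[2]+1* -5[0]+1
~ p2 X@[2] terminal -1; root [5] d5
compare (X): move=+1 vs pass=-1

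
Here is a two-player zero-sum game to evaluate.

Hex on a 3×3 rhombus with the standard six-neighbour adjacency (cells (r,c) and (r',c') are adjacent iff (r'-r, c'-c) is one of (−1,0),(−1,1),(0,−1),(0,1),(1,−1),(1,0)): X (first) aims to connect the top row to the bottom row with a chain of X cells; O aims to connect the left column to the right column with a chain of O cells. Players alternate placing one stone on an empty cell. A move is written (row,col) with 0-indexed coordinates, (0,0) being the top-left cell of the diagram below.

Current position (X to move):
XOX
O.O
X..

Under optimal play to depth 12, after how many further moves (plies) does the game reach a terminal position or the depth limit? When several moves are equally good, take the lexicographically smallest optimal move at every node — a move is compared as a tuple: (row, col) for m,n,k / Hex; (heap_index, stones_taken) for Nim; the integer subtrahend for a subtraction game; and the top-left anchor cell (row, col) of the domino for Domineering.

p1 X@[XOX/O.O/X..]: (1,1)[XOX/OXO/X..]+1* (2,1)[XOX/O.O/XX.]-1 (2,2)[XOX/O.O/X.X]-1
p2 O@[XOX/OXO/X..] terminal -1; root [XOX/O.O/X..] d12

PV length from [XOX/O.O/X..]: 1 ply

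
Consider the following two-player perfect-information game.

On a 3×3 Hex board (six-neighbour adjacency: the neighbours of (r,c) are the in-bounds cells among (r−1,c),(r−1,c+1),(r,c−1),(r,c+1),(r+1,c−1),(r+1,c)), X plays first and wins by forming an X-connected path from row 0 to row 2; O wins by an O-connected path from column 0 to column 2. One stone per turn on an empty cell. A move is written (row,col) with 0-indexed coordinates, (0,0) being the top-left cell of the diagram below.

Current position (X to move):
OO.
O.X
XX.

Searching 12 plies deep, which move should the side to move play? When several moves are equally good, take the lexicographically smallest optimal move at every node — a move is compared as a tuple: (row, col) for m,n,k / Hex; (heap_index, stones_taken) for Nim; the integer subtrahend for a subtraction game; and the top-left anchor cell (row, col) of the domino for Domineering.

X's best at [OO./O.X/XX.]: (0,2)

ply 1, X at OO./O.X/XX. | (0,2)=+1→OOX/O.X/XX.*; (1,1)=-1→OO./OXX/XX.; (2,2)=-1→OO./O.X/XXX
ply 2: OOX/O.X/XX. is terminal -1 (O); from OO./O.X/XX. depth 12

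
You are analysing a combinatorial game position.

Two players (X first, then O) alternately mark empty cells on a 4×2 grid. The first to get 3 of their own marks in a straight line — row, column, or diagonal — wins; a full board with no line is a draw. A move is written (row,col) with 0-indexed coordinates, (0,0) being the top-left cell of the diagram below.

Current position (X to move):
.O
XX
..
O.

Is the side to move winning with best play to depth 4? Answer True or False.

ply 1, X at .O/XX/../O. | (0,0)=+0→XO/XX/../O.*; (2,0)=+0→.O/XX/X./O.; (2,1)=+0→.O/XX/.X/O.; (3,1)=+0→.O/XX/../OX
ply 2, O at XO/XX/../O. | (2,0)=+0→XO/XX/O./O.*; (2,1)=-1→XO/XX/.O/O.; (3,1)=-1→XO/XX/../OO
ply 3, X at XO/XX/O./O. | (2,1)=+0→XO/XX/OX/O.*; (3,1)=+0→XO/XX/O./OX
ply 4, O at XO/XX/OX/O. | (3,1)=+0→XO/XX/OX/OO*
ply 5: XO/XX/OX/OO is terminal +0 (X); from .O/XX/../O. depth 4

X winning at [.O/XX/../O.]: False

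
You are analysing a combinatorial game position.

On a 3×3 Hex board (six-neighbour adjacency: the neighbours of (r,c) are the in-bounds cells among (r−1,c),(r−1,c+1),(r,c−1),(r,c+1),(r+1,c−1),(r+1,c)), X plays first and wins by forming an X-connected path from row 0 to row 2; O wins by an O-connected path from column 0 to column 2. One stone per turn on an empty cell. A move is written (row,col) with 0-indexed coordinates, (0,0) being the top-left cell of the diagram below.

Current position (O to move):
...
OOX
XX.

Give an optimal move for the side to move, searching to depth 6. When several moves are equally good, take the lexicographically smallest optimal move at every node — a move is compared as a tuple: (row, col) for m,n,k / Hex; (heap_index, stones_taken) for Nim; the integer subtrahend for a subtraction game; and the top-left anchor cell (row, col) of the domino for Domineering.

p1 O@[.../OOX/XX.]: (0,0)[O../OOX/XX.]-1 (0,1)[.O./OOX/XX.]-1 (0,2)[..O/OOX/XX.]+1* (2,2)[.../OOX/XXO]-1
p2 X@[..O/OOX/XX.] terminal -1; root [.../OOX/XX.] d6

O's best at [.../OOX/XX.]: (0,2)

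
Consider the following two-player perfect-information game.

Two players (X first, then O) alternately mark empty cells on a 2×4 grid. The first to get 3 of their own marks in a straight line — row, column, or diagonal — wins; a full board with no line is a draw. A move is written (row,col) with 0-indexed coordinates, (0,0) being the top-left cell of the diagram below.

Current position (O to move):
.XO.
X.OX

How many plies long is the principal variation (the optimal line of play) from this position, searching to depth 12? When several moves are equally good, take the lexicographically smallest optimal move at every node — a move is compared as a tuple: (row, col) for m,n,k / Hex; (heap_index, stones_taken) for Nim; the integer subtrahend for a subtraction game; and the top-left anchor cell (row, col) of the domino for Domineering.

p1 O@[.XO./X.OX]: (0,0)[OXO./X.OX]+0* (0,3)[.XOO/X.OX]+0 (1,1)[.XO./XOOX]+0
p2 X@[OXO./X.OX]: (0,3)[OXOX/X.OX]+0* (1,1)[OXO./XXOX]+0
p3 O@[OXOX/X.OX]: (1,1)[OXOX/XOOX]+0*
p4 X@[OXOX/XOOX] terminal +0; root [.XO./X.OX] d12

PV length from [.XO./X.OX]: 3 plies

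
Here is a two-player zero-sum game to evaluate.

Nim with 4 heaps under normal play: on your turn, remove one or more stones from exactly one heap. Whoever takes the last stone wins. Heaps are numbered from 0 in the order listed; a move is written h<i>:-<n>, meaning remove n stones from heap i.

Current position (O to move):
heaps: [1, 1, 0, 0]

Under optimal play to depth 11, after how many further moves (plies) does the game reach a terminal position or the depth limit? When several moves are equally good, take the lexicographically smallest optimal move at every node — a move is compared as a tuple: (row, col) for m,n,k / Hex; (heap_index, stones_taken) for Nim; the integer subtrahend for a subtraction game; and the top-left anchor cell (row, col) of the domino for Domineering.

[(1,1,0,0)] O move#1: h0:-1:-1/(0,1,0,0)*, h1:-1:-1/(1,0,0,0)
[(0,1,0,0)] X move#2: h1:-1:+1/(0,0,0,0)*
[(0,0,0,0)] end (terminal -1, O#3); searched (1,1,0,0) to 11

PV length from [(1,1,0,0)]: 2 plies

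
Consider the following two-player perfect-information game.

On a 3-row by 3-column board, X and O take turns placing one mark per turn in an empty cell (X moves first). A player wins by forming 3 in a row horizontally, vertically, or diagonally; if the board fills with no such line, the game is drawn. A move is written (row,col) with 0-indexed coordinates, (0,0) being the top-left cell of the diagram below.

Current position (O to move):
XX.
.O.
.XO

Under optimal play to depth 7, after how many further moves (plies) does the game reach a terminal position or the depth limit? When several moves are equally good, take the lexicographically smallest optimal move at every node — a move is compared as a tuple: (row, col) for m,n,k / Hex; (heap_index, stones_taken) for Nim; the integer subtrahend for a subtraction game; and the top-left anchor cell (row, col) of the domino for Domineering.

[XX./.O./.XO] O move#1: (0,2):+1/XXO/.O./.XO*, (1,0):-1/XX./OO./.XO, (1,2):-1/XX./.OO/.XO, (2,0):-1/XX./.O./OXO
[XXO/.O./.XO] X move#2: (1,0):-1/XXO/XO./.XO*, (1,2):-1/XXO/.OX/.XO, (2,0):-1/XXO/.O./XXO
[XXO/XO./.XO] O move#3: (1,2):+1/XXO/XOO/.XO*, (2,0):+1/XXO/XO./OXO
[XXO/XOO/.XO] end (terminal -1, X#4); searched XX./.O./.XO to 7

PV length from [XX./.O./.XO]: 3 plies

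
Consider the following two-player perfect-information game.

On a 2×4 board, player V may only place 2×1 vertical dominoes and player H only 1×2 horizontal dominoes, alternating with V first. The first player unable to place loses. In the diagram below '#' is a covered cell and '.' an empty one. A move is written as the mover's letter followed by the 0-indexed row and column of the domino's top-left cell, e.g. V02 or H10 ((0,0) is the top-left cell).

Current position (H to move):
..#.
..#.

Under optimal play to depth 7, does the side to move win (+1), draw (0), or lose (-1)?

value(..#./..#., H) = +1

ply 1, H at ..#./..#. | H00=+1→###./..#.*; H10=+1→..#./###.
ply 2, V at ###./..#. | V03=-1→####/..##*
ply 3, H at ####/..## | H10=+1→####/####*
ply 4: ####/#### is terminal -1 (V); from ..#./..#. depth 7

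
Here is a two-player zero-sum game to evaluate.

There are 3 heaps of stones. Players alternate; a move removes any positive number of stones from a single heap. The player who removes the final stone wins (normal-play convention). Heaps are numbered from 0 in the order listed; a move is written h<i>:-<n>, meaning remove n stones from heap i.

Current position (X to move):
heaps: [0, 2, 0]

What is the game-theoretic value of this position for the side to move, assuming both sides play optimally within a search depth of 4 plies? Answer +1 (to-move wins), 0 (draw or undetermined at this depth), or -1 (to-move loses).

value((0,2,0), X) = +1

[(0,2,0)] X move#1: h1:-1:-1/(0,1,0), h1:-2:+1/(0,0,0)*
[(0,0,0)] end (terminal -1, O#2); searched (0,2,0) to 4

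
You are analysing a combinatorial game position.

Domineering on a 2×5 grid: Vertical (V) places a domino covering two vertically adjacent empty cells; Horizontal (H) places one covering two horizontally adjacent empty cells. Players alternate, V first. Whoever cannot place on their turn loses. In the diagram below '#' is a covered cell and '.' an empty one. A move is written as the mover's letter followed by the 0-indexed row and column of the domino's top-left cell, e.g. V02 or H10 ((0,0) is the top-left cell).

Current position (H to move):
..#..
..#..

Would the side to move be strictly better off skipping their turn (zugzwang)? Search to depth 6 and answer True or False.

ply 1, H at ..#../..#.. | H00=-1→###../..#..*; H03=-1→..###/..#..; H10=-1→..#../###..; H13=-1→..#../..###
ply 2, V at ###../..#.. | V03=+1→####./..##.*; V04=+1→###.#/..#.#
ply 3, H at ####./..##. | H10=-1→####./####.*
ply 4, V at ####./####. | V04=+1→#####/#####*
ply 5: #####/##### is terminal -1 (H); from ..#../..#.. depth 6
suppose H passes — search the same position with V to move:
pass> ply 1, V at ..#../..#.. | V00=-1→#.#../#.#..*; V01=-1→.##../.##..; V03=-1→..##./..##.; V04=-1→..#.#/..#.#
pass> ply 2, H at #.#../#.#.. | H03=+1→#.###/#.#..*; H13=+1→#.#../#.###
pass> ply 3, V at #.###/#.#.. | V01=-1→#####/###..*
pass> ply 4, H at #####/###.. | H13=+1→#####/#####*
pass> ply 5: #####/##### is terminal -1 (V); from ..#../..#.. depth 6
for H: play -1, pass +1

zugzwang(..#../..#.., H) = True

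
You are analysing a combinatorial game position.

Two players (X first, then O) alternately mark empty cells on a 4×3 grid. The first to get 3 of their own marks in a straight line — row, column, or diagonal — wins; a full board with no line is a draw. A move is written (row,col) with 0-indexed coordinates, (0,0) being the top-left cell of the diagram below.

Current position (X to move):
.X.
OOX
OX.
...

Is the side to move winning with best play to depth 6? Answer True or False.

ply 1, X at .X./OOX/OX./... | (0,0)=-1→XX./OOX/OX./...; (0,2)=-1→.XX/OOX/OX./...; (2,2)=-1→.X./OOX/OXX/...; (3,0)=+1→.X./OOX/OX./X..*; (3,1)=-1→.X./OOX/OX./.X.; (3,2)=-1→.X./OOX/OX./..X
ply 2: .X./OOX/OX./X.. is terminal -1 (O); from .X./OOX/OX./... depth 6

X winning at [.X./OOX/OX./...]: True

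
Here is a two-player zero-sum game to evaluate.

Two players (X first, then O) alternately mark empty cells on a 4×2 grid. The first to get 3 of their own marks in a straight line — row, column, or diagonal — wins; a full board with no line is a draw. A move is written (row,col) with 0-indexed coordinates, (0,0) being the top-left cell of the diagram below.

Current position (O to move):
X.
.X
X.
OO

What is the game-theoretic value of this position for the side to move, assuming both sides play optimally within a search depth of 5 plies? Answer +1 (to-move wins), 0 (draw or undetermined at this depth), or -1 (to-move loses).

p1 O@[X./.X/X./OO]: (0,1)[XO/.X/X./OO]-1 (1,0)[X./OX/X./OO]+0* (2,1)[X./.X/XO/OO]-1
p2 X@[X./OX/X./OO]: (0,1)[XX/OX/X./OO]+0* (2,1)[X./OX/XX/OO]+0
p3 O@[XX/OX/X./OO]: (2,1)[XX/OX/XO/OO]+0*
p4 X@[XX/OX/XO/OO] terminal +0; root [X./.X/X./OO] d5

value(X./.X/X./OO, O) = 0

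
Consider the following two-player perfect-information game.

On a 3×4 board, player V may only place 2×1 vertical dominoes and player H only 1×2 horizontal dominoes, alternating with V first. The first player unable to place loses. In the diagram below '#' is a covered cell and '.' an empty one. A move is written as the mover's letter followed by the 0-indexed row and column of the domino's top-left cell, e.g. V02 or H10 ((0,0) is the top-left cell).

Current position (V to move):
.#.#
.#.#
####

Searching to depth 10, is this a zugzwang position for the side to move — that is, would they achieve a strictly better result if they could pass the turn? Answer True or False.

p1 V@[.#.#/.#.#/####]: V00[##.#/##.#/####]+1* V02[.###/.###/####]+1
p2 H@[##.#/##.#/####] terminal -1; root [.#.#/.#.#/####] d10
suppose V passes — search the same position with H to move:
pass> p1 H@[.#.#/.#.#/####] terminal -1; root [.#.#/.#.#/####] d10
for V: play +1, pass +1

zugzwang(.#.#/.#.#/####, V) = False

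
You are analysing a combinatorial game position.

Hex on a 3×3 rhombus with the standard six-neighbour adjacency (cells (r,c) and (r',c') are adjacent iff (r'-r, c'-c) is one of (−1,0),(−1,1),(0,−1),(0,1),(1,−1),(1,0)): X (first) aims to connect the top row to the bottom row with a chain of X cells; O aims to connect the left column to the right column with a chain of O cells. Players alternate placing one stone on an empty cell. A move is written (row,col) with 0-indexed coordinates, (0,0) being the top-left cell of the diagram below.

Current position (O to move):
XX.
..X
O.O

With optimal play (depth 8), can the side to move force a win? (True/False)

[XX./..X/O.O] O move#1: (0,2):+1/XXO/..X/O.O*, (1,0):-1/XX./O.X/O.O, (1,1):+1/XX./.OX/O.O, (2,1):+1/XX./..X/OOO
[XXO/..X/O.O] X move#2: (1,0):-1/XXO/X.X/O.O*, (1,1):-1/XXO/.XX/O.O, (2,1):-1/XXO/..X/OXO
[XXO/X.X/O.O] O move#3: (1,1):+1/XXO/XOX/O.O*, (2,1):+1/XXO/X.X/OOO
[XXO/XOX/O.O] end (terminal -1, X#4); searched XX./..X/O.O to 8

O winning at [XX./..X/O.O]: True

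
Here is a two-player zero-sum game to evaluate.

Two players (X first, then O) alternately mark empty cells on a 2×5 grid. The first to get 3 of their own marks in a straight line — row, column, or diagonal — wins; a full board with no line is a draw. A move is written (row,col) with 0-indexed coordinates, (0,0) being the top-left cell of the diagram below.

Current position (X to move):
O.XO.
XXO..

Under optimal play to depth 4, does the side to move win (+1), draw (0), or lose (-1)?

[O.XO./XXO..] X move#1: (0,1):+0/OXXO./XXO..*, (0,4):+0/O.XOX/XXO.., (1,3):+0/O.XO./XXOX., (1,4):+0/O.XO./XXO.X
[OXXO./XXO..] O move#2: (0,4):+0/OXXOO/XXO..*, (1,3):+0/OXXO./XXOO., (1,4):+0/OXXO./XXO.O
[OXXOO/XXO..] X move#3: (1,3):+0/OXXOO/XXOX.*, (1,4):+0/OXXOO/XXO.X
[OXXOO/XXOX.] O move#4: (1,4):+0/OXXOO/XXOXO*
[OXXOO/XXOXO] end (terminal +0, X#5); searched O.XO./XXO.. to 4

value(O.XO./XXO.., X) = 0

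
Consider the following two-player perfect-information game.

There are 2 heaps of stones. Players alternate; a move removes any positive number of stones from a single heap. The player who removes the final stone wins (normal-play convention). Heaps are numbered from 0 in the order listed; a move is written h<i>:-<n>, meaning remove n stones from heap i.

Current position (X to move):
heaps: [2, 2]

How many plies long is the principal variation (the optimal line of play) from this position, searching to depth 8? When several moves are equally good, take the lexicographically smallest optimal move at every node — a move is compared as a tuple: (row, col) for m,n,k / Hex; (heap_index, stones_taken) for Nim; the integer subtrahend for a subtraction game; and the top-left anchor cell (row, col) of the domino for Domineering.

PV length from [(2,2)]: 4 plies

p1 X@[(2,2)]: h0:-1[(1,2)]-1* h0:-2[(0,2)]-1 h1:-1[(2,1)]-1 h1:-2[(2,0)]-1
p2 O@[(1,2)]: h0:-1[(0,2)]-1 h1:-1[(1,1)]+1* h1:-2[(1,0)]-1
p3 X@[(1,1)]: h0:-1[(0,1)]-1* h1:-1[(1,0)]-1
p4 O@[(0,1)]: h1:-1[(0,0)]+1*
p5 X@[(0,0)] terminal -1; root [(2,2)] d8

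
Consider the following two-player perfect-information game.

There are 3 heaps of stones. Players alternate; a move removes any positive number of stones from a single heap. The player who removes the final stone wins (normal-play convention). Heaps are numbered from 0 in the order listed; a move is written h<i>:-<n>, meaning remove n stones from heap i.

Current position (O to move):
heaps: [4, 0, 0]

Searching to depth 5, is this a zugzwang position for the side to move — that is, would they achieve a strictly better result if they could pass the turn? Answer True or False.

zugzwang((4,0,0), O) = False

ply 1, O at (4,0,0) | h0:-1=-1→(3,0,0); h0:-2=-1→(2,0,0); h0:-3=-1→(1,0,0); h0:-4=+1→(0,0,0)*
ply 2: (0,0,0) is terminal -1 (X); from (4,0,0) depth 5
pass branch (X moves first from the same position):
  | ply 1, X at (4,0,0) | h0:-1=-1→(3,0,0); h0:-2=-1→(2,0,0); h0:-3=-1→(1,0,0); h0:-4=+1→(0,0,0)*
  | ply 2: (0,0,0) is terminal -1 (O); from (4,0,0) depth 5
O moving scores +1; O passing scores -1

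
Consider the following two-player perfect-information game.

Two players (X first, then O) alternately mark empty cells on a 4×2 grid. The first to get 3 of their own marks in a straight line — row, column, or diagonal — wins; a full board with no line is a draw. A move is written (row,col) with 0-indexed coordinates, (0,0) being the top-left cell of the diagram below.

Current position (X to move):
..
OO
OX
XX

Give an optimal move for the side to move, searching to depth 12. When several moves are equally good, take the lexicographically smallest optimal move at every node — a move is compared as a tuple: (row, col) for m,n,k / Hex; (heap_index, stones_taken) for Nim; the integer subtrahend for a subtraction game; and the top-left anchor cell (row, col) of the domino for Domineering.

X's best at [../OO/OX/XX]: (0,0)

p1 X@[../OO/OX/XX]: (0,0)[X./OO/OX/XX]+0* (0,1)[.X/OO/OX/XX]-1
p2 O@[X./OO/OX/XX]: (0,1)[XO/OO/OX/XX]+0*
p3 X@[XO/OO/OX/XX] terminal +0; root [../OO/OX/XX] d12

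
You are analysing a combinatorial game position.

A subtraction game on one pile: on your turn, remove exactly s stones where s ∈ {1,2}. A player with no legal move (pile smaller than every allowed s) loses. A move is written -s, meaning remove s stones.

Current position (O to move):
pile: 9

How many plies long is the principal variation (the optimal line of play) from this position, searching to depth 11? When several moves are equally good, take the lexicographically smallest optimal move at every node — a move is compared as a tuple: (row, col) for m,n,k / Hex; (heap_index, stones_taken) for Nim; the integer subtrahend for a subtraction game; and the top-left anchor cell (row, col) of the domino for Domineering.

p1 O@[9]: -1[8]-1* -2[7]-1
p2 X@[8]: -1[7]-1 -2[6]+1*
p3 O@[6]: -1[5]-1* -2[4]-1
p4 X@[5]: -1[4]-1 -2[3]+1*
p5 O@[3]: -1[2]-1* -2[1]-1
p6 X@[2]: -1[1]-1 -2[0]+1*
p7 O@[0] terminal -1; root [9] d11

PV length from [9]: 6 plies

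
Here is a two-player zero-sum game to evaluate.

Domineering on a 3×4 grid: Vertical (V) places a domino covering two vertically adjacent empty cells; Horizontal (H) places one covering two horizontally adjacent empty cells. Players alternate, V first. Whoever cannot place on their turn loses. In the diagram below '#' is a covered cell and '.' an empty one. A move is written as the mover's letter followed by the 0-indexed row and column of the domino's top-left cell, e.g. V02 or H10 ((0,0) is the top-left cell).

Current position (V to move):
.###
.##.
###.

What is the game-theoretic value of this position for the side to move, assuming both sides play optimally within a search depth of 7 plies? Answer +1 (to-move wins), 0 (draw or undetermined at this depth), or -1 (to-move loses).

value(.###/.##./###., V) = +1

ply 1, V at .###/.##./###. | V00=+1→####/###./###.*; V13=+1→.###/.###/####
ply 2: ####/###./###. is terminal -1 (H); from .###/.##./###. depth 7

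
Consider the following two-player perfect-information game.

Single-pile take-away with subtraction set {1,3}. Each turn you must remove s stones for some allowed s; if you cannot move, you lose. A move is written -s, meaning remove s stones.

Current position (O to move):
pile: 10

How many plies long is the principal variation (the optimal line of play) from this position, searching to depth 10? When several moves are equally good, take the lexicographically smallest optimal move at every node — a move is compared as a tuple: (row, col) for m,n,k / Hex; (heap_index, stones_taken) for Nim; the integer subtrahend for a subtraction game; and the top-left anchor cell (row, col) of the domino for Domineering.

PV length from [10]: 10 plies

p1 O@[10]: -1[9]-1* -3[7]-1
p2 X@[9]: -1[8]+1* -3[6]+1
p3 O@[8]: -1[7]-1* -3[5]-1
p4 X@[7]: -1[6]+1* -3[4]+1
p5 O@[6]: -1[5]-1* -3[3]-1
p6 X@[5]: -1[4]+1* -3[2]+1
p7 O@[4]: -1[3]-1* -3[1]-1
p8 X@[3]: -1[2]+1* -3[0]+1
p9 O@[2]: -1[1]-1*
p10 X@[1]: -1[0]+1*
p11 O@[0] terminal -1; root [10] d10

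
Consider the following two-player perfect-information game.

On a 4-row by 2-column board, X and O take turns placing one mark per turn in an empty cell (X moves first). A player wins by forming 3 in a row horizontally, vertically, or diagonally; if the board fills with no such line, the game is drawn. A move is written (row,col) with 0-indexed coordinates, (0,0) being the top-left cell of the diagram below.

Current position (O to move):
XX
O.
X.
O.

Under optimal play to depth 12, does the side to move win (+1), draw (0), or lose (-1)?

p1 O@[XX/O./X./O.]: (1,1)[XX/OO/X./O.]+0* (2,1)[XX/O./XO/O.]+0 (3,1)[XX/O./X./OO]+0
p2 X@[XX/OO/X./O.]: (2,1)[XX/OO/XX/O.]+0* (3,1)[XX/OO/X./OX]+0
p3 O@[XX/OO/XX/O.]: (3,1)[XX/OO/XX/OO]+0*
p4 X@[XX/OO/XX/OO] terminal +0; root [XX/O./X./O.] d12

value(XX/O./X./O., O) = 0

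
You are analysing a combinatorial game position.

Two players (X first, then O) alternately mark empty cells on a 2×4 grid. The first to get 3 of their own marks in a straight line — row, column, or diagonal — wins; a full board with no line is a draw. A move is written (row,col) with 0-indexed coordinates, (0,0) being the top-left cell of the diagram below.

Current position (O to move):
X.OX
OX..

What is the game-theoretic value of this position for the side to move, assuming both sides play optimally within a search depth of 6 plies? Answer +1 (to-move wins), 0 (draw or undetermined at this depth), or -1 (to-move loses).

value(X.OX/OX.., O) = 0

[X.OX/OX..] O move#1: (0,1):+0/XOOX/OX..*, (1,2):+0/X.OX/OXO., (1,3):+0/X.OX/OX.O
[XOOX/OX..] X move#2: (1,2):+0/XOOX/OXX.*, (1,3):+0/XOOX/OX.X
[XOOX/OXX.] O move#3: (1,3):+0/XOOX/OXXO*
[XOOX/OXXO] end (terminal +0, X#4); searched X.OX/OX.. to 6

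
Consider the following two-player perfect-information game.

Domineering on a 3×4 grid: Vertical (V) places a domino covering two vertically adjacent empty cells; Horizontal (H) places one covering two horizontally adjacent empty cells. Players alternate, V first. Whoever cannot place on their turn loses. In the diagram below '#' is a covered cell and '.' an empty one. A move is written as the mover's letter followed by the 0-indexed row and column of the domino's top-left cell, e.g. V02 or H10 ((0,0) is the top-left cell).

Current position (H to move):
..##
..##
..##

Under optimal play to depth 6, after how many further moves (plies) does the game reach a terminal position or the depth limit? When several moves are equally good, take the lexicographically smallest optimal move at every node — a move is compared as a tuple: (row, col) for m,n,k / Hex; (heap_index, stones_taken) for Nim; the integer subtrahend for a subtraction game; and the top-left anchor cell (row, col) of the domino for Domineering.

p1 H@[..##/..##/..##]: H00[####/..##/..##]-1 H10[..##/####/..##]+1* H20[..##/..##/####]-1
p2 V@[..##/####/..##] terminal -1; root [..##/..##/..##] d6

PV length from [..##/..##/..##]: 1 ply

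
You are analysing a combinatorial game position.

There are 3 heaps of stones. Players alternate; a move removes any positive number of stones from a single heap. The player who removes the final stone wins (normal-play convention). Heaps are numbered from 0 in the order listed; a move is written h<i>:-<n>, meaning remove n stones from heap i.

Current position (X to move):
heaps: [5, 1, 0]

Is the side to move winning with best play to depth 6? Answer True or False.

ply 1, X at (5,1,0) | h0:-1=-1→(4,1,0); h0:-2=-1→(3,1,0); h0:-3=-1→(2,1,0); h0:-4=+1→(1,1,0)*; h0:-5=-1→(0,1,0); h1:-1=-1→(5,0,0)
ply 2, O at (1,1,0) | h0:-1=-1→(0,1,0)*; h1:-1=-1→(1,0,0)
ply 3, X at (0,1,0) | h1:-1=+1→(0,0,0)*
ply 4: (0,0,0) is terminal -1 (O); from (5,1,0) depth 6

X winning at [(5,1,0)]: True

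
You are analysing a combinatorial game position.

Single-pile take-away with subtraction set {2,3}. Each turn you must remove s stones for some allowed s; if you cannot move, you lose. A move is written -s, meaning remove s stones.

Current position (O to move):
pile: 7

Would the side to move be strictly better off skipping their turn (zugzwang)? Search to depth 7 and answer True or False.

ply 1, O at 7 | -2=+1→5*; -3=-1→4
ply 2, X at 5 | -2=-1→3*; -3=-1→2
ply 3, O at 3 | -2=+1→1*; -3=+1→0
ply 4: 1 is terminal -1 (X); from 7 depth 7
if O skipped the turn, X would face:
~ ply 1, X at 7 | -2=+1→5*; -3=-1→4
~ ply 2, O at 5 | -2=-1→3*; -3=-1→2
~ ply 3, X at 3 | -2=+1→1*; -3=+1→0
~ ply 4: 1 is terminal -1 (O); from 7 depth 7
compare (O): move=+1 vs pass=-1

zugzwang(7, O) = False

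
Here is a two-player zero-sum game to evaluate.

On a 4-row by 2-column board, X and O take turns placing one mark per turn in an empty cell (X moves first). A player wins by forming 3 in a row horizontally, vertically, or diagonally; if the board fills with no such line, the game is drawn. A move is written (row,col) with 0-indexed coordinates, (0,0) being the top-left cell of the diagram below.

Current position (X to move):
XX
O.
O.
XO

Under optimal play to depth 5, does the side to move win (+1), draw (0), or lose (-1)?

value(XX/O./O./XO, X) = 0

p1 X@[XX/O./O./XO]: (1,1)[XX/OX/O./XO]+0* (2,1)[XX/O./OX/XO]+0
p2 O@[XX/OX/O./XO]: (2,1)[XX/OX/OO/XO]+0*
p3 X@[XX/OX/OO/XO] terminal +0; root [XX/O./O./XO] d5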